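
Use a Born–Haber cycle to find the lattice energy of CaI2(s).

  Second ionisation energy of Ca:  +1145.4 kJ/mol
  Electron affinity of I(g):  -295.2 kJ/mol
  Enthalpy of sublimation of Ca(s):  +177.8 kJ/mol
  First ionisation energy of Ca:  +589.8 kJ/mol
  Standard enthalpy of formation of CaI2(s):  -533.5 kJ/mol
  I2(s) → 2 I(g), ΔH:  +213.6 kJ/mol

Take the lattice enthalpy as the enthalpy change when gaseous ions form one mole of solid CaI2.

U = -2069.7 kJ/mol

ΔHf° = 1·ΔHsub + 1·(ΣIE) + 1·D(I2) + 2·EA + U
-533.5 = 1·(+177.8) + 1·(+1735.2) + 1·(+213.6) + 2·(-295.2) + U
U = -533.5 − (+1536.2) = -2069.7 kJ/mol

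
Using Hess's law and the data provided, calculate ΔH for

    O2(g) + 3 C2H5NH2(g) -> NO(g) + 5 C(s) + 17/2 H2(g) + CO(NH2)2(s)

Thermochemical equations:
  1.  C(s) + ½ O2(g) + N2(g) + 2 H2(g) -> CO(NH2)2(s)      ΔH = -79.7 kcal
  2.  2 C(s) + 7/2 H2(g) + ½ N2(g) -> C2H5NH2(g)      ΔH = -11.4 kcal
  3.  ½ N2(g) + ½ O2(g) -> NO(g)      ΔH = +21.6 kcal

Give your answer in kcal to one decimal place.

eq. 1 as written (CO(NH2)2(s) already on the product side): -79.7 kcal
eq. 2 reversed and × 3 (reverse to put C2H5NH2(g) on the reactant side; ×3 to match 3 C2H5NH2(g) in the target): (-3)·(-11.4) = +34.2 kcal
eq. 3 as written (NO(g) already on the product side): +21.6 kcal
ΔH = (-79.7) + (+34.2) + (+21.6) = -23.9 kcal

ΔH = -23.9 kcal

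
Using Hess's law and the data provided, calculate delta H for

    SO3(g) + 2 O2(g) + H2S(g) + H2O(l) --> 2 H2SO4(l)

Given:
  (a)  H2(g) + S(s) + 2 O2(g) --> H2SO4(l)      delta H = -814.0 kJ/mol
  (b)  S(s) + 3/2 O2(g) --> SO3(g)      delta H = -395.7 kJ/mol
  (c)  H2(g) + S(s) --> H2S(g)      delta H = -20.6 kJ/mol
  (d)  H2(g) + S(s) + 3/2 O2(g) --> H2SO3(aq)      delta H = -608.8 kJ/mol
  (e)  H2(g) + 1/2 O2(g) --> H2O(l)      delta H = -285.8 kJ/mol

(a) × 2: (2)·(-814.0) = -1628.0 kJ/mol
(b) reversed: +395.7 kJ/mol
(c) reversed: +20.6 kJ/mol
(d): not needed.
(e) reversed: +285.8 kJ/mol
delta H = (-1628.0) + (+395.7) + (+20.6) + (+285.8) = -925.9 kJ/mol

delta H = -925.9 kJ/mol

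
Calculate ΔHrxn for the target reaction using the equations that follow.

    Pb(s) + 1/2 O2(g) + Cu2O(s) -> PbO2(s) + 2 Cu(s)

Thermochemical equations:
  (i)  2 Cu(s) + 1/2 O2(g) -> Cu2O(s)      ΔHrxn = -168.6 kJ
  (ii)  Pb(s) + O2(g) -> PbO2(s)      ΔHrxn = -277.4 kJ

(i) reversed: +168.6 kJ
(ii) as written: -277.4 kJ
Summing the manipulated equations, ΔHrxn = (-1)·(-168.6) + (1)·(-277.4) = -108.8 kJ

ΔHrxn = -108.8 kJ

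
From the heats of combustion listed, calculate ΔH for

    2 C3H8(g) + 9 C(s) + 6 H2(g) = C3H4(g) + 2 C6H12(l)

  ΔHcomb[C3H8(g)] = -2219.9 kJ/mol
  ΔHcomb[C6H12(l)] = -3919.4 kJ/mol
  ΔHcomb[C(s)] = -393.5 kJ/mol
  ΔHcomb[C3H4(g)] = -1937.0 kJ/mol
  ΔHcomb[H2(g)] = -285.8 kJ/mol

ΔH = 79.7 kJ/mol

With combustion enthalpies, reactants minus products:
= [2·(-2219.9) + 9·(-393.5) + 6·(-285.8)] − [1·(-1937.0) + 2·(-3919.4)]
= 79.7 kJ/mol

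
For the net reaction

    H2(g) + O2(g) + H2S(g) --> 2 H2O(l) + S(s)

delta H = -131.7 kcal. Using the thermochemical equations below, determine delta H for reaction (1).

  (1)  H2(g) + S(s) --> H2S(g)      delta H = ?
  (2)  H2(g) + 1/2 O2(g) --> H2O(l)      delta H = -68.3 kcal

delta H = -4.9 kcal

(1) reversed: contributes −x
(2) × 2: (2)·(-68.3) = -136.6 kcal
-131.7 = (-136.6) − x
x = (-131.7 − (-136.6)) / (-1) = -4.9 kcal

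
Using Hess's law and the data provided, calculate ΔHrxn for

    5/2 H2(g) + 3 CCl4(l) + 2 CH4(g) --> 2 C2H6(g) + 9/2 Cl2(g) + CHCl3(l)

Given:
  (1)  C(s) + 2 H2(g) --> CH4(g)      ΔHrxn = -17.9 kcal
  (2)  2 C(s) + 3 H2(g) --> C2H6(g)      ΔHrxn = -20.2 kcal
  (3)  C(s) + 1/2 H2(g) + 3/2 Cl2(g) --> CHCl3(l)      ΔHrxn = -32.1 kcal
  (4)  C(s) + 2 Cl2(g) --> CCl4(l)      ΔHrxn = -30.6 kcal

ΔHrxn = 55.1 kcal

(1) reversed and × 2: (-2)·(-17.9) = +35.8 kcal
(2) × 2: (2)·(-20.2) = -40.4 kcal
(3) as written: -32.1 kcal
(4) reversed and × 3: (-3)·(-30.6) = +91.8 kcal
ΔHrxn = (-2)·(-17.9) + (2)·(-20.2) + (1)·(-32.1) + (-3)·(-30.6) = 55.1 kcal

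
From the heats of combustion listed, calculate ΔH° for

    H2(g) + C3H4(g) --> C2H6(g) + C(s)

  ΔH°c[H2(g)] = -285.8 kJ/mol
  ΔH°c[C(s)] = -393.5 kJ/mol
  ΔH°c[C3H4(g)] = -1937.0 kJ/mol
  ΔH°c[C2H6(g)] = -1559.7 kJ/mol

ΔH° = -269.6 kJ/mol

Using ΔH = Σ nΔHc°(reactants) − Σ nΔHc°(products):
= [1·(-285.8) + 1·(-1937.0)] − [1·(-1559.7) + 1·(-393.5)]
= -269.6 kJ/mol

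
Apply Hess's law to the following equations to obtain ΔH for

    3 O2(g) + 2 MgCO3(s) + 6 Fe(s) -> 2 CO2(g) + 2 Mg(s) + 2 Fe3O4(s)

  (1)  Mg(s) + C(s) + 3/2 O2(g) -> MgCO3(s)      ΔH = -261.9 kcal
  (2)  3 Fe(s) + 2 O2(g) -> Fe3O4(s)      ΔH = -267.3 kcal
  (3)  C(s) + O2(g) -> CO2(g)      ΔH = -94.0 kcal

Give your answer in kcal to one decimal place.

ΔH = -198.8 kcal

(1) reversed and × 2 (reverse to put MgCO3(s) on the reactant side; scale by 2 for the 2 MgCO3(s)): (-2)·(-261.9) = +523.8 kcal
(2) × 2 (×2 to match 2 Fe3O4(s) in the target): (2)·(-267.3) = -534.6 kcal
(3) × 2 (scale by 2 for the 2 CO2(g)): (2)·(-94.0) = -188.0 kcal
Since enthalpy is a state function, ΔH = (+523.8) + (-534.6) + (-188.0) = -198.8 kcal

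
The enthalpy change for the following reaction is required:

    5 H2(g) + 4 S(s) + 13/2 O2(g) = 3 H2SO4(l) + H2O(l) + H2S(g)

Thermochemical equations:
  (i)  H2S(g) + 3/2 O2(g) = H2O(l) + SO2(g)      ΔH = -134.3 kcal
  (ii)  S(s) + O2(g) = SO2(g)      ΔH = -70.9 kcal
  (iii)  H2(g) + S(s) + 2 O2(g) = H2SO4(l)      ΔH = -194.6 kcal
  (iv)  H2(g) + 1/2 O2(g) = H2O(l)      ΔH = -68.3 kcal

(i) reversed (reverse to put H2S(g) on the product side): +134.3 kcal
(ii) as written: -70.9 kcal
(iii) × 3 (×3 to match 3 H2SO4(l) in the target): (3)·(-194.6) = -583.8 kcal
(iv) × 2: (2)·(-68.3) = -136.6 kcal
ΔH = (-1)·(-134.3) + (1)·(-70.9) + (3)·(-194.6) + (2)·(-68.3) = -657.0 kcal

ΔH = -657.0 kcal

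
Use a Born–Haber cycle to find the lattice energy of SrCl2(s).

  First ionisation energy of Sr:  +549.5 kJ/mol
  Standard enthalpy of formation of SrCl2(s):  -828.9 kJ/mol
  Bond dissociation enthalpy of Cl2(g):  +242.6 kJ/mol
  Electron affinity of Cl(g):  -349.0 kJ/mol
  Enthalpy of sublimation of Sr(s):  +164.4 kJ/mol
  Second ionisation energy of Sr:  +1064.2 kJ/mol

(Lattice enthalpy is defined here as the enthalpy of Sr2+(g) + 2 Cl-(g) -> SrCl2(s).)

U = -2151.6 kJ/mol

ΔHf° = 1·ΔHsub + 1·(ΣIE) + 1·D(Cl2) + 2·EA + U
-828.9 = 1·(+164.4) + 1·(+1613.7) + 1·(+242.6) + 2·(-349.0) + U
U = -828.9 − (+1322.7) = -2151.6 kJ/mol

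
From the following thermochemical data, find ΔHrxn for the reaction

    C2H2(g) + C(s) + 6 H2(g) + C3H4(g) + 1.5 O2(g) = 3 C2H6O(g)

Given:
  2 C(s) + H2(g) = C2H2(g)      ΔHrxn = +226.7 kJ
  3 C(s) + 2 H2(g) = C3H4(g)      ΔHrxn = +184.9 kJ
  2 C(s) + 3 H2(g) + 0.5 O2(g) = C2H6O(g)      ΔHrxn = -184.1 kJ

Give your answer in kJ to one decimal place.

equation 1 reversed (C2H2(g) must end up as a reactant): -226.7 kJ
equation 2 reversed (C3H4(g) must end up as a reactant): -184.9 kJ
equation 3 × 3 (scale by 3 for the 3 C2H6O(g)): (3)·(-184.1) = -552.3 kJ
ΔHrxn = (-226.7) + (-184.9) + (-552.3) = -963.9 kJ

ΔHrxn = -963.9 kJ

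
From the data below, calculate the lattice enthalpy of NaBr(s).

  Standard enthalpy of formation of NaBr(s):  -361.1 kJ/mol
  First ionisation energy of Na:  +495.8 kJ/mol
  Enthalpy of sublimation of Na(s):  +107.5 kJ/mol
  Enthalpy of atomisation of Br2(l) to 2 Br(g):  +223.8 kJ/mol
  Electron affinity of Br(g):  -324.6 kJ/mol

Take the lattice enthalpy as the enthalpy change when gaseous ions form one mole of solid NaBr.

ΔHf° = 1·ΔHsub + 1·(ΣIE) + 1/2·D(Br2) + 1·EA + U
-361.1 = 1·(+107.5) + 1·(+495.8) + 1/2·(+223.8) + 1·(-324.6) + U
U = -361.1 − (+390.6) = -751.7 kJ/mol

U = -751.7 kJ/mol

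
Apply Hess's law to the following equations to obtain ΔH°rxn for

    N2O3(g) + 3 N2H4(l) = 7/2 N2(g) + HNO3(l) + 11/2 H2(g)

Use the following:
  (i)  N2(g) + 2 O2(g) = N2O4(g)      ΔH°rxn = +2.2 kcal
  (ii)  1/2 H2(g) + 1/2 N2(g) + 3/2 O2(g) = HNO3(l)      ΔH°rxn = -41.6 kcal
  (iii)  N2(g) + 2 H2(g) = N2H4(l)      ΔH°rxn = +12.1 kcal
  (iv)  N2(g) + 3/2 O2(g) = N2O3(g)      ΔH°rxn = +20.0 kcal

ΔH°rxn = -97.9 kcal

(i): not needed (N2O4(g) appears nowhere else).
(ii) as written (HNO3(l) already on the product side): -41.6 kcal
(iii) reversed and × 3 (N2H4(l) must end up as a reactant; scale by 3 for the 3 N2H4(l)): (-3)·(+12.1) = -36.3 kcal
(iv) reversed (N2O3(g) must end up as a reactant): -20.0 kcal
Combining the equations, ΔH°rxn = (1)·(-41.6) + (-3)·(+12.1) + (-1)·(+20.0) = -97.9 kcal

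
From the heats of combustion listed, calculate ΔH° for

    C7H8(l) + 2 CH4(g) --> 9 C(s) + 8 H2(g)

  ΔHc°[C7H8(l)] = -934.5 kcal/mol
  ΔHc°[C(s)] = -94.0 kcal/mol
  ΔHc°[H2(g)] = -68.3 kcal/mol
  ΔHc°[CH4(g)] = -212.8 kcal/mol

ΔH° = 32.3 kcal/mol

With combustion enthalpies, reactants minus products:
= [1·(-934.5) + 2·(-212.8)] − [9·(-94.0) + 8·(-68.3)]
= 32.3 kcal/mol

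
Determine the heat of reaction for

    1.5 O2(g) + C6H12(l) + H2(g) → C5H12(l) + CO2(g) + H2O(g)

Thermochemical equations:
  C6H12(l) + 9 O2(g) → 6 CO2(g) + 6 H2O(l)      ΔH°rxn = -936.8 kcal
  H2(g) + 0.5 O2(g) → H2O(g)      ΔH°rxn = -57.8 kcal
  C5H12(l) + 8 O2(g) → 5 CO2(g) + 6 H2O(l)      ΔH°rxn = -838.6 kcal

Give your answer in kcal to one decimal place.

equation 1 as written (C6H12(l) already on the reactant side): -936.8 kcal
equation 2 as written (H2O(g) already on the product side): -57.8 kcal
equation 3 reversed (C5H12(l) must end up as a product): +838.6 kcal
Since enthalpy is a state function, ΔH°rxn = (1)·(-936.8) + (1)·(-57.8) + (-1)·(-838.6) = -156.0 kcal

ΔH°rxn = -156.0 kcal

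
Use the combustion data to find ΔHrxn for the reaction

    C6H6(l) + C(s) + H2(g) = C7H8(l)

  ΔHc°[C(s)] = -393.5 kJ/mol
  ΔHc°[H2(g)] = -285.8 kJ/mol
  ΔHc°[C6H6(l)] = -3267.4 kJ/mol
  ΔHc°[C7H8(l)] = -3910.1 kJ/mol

ΔHrxn = -36.6 kJ/mol

Using ΔH = Σ nΔHc°(reactants) − Σ nΔHc°(products):
= [1·(-3267.4) + 1·(-393.5) + 1·(-285.8)] − [1·(-3910.1)]
= -36.6 kJ/mol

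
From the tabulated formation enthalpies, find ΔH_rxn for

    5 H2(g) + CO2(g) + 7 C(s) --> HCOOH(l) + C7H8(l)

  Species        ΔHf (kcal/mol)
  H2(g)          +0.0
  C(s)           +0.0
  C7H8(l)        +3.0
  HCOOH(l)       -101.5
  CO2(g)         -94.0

ΔH°rxn = Σ nΔHf°(products) − Σ nΔHf°(reactants).
Products: 1·(-101.5) + 1·(+3.0) = -98.5
Reactants: 5·(+0.0) + 1·(-94.0) + 7·(+0.0) = -94.0
ΔH_rxn = (-98.5) − (-94.0) = -4.5 kcal/mol

ΔH_rxn = -4.5 kcal/mol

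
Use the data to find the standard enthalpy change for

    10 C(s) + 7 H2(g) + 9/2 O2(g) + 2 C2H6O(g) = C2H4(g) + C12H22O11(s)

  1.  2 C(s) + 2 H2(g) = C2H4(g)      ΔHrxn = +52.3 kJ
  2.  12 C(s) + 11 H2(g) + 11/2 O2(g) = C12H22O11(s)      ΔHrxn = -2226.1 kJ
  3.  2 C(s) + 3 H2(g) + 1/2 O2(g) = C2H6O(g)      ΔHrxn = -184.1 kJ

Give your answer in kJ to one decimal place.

eq. 1 as written: +52.3 kJ
eq. 2 as written: -2226.1 kJ
eq. 3 reversed and × 2: (-2)·(-184.1) = +368.2 kJ
Summing the manipulated equations, ΔHrxn = (1)·(+52.3) + (1)·(-2226.1) + (-2)·(-184.1) = -1805.6 kJ

ΔHrxn = -1805.6 kJ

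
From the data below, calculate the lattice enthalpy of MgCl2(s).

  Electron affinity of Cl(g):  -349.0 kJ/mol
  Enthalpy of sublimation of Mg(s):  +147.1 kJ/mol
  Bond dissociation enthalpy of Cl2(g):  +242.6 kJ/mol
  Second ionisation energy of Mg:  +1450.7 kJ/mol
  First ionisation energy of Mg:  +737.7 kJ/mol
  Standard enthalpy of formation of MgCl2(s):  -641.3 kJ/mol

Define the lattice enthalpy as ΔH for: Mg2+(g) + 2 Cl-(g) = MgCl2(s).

U = -2521.4 kJ/mol

ΔHf° = 1·ΔHsub + 1·(ΣIE) + 1·D(Cl2) + 2·EA + U
-641.3 = 1·(+147.1) + 1·(+2188.4) + 1·(+242.6) + 2·(-349.0) + U
U = -641.3 − (+1880.1) = -2521.4 kJ/mol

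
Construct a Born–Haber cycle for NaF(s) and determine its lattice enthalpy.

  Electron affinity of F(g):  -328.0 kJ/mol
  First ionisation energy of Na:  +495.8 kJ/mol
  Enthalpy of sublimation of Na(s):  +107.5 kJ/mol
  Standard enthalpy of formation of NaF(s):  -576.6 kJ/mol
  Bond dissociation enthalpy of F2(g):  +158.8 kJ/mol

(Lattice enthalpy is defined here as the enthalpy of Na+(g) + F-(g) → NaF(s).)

ΔHf° = 1·ΔHsub + 1·(ΣIE) + 1/2·D(F2) + 1·EA + U
-576.6 = 1·(+107.5) + 1·(+495.8) + 1/2·(+158.8) + 1·(-328.0) + U
U = -576.6 − (+354.7) = -931.3 kJ/mol

U = -931.3 kJ/mol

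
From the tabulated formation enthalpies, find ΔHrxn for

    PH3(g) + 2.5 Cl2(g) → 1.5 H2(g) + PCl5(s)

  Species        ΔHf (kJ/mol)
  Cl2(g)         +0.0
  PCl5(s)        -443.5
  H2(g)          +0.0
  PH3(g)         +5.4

Products: 3/2·(+0.0) + 1·(-443.5) = -443.5
Reactants: 1·(+5.4) + 5/2·(+0.0) = +5.4
ΔHrxn = (-443.5) − (+5.4) = -448.9 kJ/mol

ΔHrxn = -448.9 kJ/mol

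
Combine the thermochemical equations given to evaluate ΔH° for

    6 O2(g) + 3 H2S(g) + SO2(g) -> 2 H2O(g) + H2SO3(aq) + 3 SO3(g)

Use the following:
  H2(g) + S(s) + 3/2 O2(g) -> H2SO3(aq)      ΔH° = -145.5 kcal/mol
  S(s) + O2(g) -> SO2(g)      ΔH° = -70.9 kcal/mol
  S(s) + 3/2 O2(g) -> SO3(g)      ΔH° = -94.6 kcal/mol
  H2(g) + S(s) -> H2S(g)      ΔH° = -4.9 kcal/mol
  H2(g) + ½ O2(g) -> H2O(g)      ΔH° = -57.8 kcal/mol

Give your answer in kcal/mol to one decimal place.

ΔH° = -459.3 kcal/mol

equation 1 as written: -145.5 kcal/mol
equation 2 reversed: +70.9 kcal/mol
equation 3 × 3: (3)·(-94.6) = -283.8 kcal/mol
equation 4 reversed and × 3: (-3)·(-4.9) = +14.7 kcal/mol
equation 5 × 2: (2)·(-57.8) = -115.6 kcal/mol
Since enthalpy is a state function, ΔH° = (1)·(-145.5) + (-1)·(-70.9) + (3)·(-94.6) + (-3)·(-4.9) + (2)·(-57.8) = -459.3 kcal/mol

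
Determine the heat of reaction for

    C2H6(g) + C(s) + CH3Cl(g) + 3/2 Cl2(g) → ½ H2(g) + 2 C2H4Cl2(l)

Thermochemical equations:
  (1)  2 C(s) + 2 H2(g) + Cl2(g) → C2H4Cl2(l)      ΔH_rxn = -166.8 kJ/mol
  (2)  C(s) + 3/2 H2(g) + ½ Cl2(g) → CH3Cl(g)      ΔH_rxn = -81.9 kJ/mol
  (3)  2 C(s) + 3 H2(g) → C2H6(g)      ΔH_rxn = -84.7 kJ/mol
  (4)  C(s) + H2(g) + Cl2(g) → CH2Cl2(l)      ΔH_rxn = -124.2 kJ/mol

ΔH_rxn = -167.0 kJ/mol

(1) × 2 (×2 to match 2 C2H4Cl2(l) in the target): (2)·(-166.8) = -333.6 kJ/mol
(2) reversed (CH3Cl(g) must end up as a reactant): +81.9 kJ/mol
(3) reversed (C2H6(g) must end up as a reactant): +84.7 kJ/mol
(4): not needed (CH2Cl2(l) appears nowhere else).
Since enthalpy is a state function, ΔH_rxn = (-333.6) + (+81.9) + (+84.7) = -167.0 kJ/mol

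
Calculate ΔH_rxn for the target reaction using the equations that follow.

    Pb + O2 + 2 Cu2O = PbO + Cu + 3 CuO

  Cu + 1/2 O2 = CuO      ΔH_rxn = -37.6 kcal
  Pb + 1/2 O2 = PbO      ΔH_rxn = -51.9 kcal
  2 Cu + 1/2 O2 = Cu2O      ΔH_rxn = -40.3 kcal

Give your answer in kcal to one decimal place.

ΔH_rxn = -84.1 kcal

equation 1 × 3 (×3 to match 3 CuO in the target): (3)·(-37.6) = -112.8 kcal
equation 2 as written (PbO already on the product side): -51.9 kcal
equation 3 reversed and × 2 (reverse to put Cu2O on the reactant side; ×2 to match 2 Cu2O in the target): (-2)·(-40.3) = +80.6 kcal
Summing the manipulated equations, ΔH_rxn = (-112.8) + (-51.9) + (+80.6) = -84.1 kcal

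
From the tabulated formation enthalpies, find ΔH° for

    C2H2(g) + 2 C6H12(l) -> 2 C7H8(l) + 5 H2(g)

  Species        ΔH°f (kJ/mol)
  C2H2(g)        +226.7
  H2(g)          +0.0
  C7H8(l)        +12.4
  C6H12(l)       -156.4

ΔH° = 110.9 kJ/mol

Products: 2·(+12.4) + 5·(+0.0) = +24.8
Reactants: 1·(+226.7) + 2·(-156.4) = -86.1
ΔH° = (+24.8) − (-86.1) = 110.9 kJ/mol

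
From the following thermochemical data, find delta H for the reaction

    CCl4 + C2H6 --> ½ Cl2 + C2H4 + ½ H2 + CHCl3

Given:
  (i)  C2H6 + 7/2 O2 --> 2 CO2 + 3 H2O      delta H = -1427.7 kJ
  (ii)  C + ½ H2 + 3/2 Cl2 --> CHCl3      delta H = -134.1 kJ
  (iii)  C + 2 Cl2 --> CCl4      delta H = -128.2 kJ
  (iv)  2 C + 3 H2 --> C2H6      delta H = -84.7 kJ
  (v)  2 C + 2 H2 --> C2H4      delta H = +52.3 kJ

delta H = 131.1 kJ

(i): not needed (O2 appears nowhere else).
(ii) as written (CHCl3 already on the product side): -134.1 kJ
(iii) reversed (CCl4 must end up as a reactant): +128.2 kJ
(iv) reversed: +84.7 kJ
(v) as written (C2H4 already on the product side): +52.3 kJ
Since enthalpy is a state function, delta H = (-134.1) + (+128.2) + (+84.7) + (+52.3) = 131.1 kJ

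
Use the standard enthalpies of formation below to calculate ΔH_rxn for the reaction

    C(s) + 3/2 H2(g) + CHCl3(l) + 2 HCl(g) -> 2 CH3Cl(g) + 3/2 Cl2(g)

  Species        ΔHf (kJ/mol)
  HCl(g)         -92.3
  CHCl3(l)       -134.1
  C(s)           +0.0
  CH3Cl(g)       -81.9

Products: 2·(-81.9) + 3/2·(+0.0) = -163.8
Reactants: 1·(+0.0) + 3/2·(+0.0) + 1·(-134.1) + 2·(-92.3) = -318.7
ΔH_rxn = (-163.8) − (-318.7) = 154.9 kJ/mol

ΔH_rxn = 154.9 kJ/mol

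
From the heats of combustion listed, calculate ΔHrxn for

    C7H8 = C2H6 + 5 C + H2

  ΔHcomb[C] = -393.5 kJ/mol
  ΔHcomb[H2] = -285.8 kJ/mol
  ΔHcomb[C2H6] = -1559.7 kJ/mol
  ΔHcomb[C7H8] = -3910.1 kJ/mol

Using ΔH = Σ nΔHc°(reactants) − Σ nΔHc°(products):
= [1·(-3910.1)] − [1·(-1559.7) + 5·(-393.5) + 1·(-285.8)]
= -97.1 kJ/mol

ΔHrxn = -97.1 kJ/mol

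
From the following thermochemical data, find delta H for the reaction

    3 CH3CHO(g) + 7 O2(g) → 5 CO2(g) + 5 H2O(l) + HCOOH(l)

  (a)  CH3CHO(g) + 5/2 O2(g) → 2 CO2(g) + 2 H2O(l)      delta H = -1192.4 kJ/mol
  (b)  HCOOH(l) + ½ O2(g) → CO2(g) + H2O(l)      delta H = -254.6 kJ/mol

delta H = -3322.6 kJ/mol

(a) × 3: (3)·(-1192.4) = -3577.2 kJ/mol
(b) reversed: +254.6 kJ/mol
Since enthalpy is a state function, delta H = (-3577.2) + (+254.6) = -3322.6 kJ/mol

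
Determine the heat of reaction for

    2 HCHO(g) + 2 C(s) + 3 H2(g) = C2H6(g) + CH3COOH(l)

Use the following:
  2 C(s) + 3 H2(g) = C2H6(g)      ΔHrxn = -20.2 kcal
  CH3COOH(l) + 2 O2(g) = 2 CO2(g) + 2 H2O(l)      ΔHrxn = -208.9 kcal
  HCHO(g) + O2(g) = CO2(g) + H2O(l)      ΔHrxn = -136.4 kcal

equation 1 as written: -20.2 kcal
equation 2 reversed: +208.9 kcal
equation 3 × 2: (2)·(-136.4) = -272.8 kcal
Summing the manipulated equations, ΔHrxn = (-20.2) + (+208.9) + (-272.8) = -84.1 kcal

ΔHrxn = -84.1 kcal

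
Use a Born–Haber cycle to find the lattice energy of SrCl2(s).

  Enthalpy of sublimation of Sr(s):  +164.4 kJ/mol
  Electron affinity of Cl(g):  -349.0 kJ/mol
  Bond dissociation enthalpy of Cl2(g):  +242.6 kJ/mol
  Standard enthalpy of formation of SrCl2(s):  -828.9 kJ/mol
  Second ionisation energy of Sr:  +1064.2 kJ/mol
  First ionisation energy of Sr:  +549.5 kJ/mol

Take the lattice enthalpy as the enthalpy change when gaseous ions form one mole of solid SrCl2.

ΔHf° = 1·ΔHsub + 1·(ΣIE) + 1·D(Cl2) + 2·EA + U
-828.9 = 1·(+164.4) + 1·(+1613.7) + 1·(+242.6) + 2·(-349.0) + U
U = -828.9 − (+1322.7) = -2151.6 kJ/mol

U = -2151.6 kJ/mol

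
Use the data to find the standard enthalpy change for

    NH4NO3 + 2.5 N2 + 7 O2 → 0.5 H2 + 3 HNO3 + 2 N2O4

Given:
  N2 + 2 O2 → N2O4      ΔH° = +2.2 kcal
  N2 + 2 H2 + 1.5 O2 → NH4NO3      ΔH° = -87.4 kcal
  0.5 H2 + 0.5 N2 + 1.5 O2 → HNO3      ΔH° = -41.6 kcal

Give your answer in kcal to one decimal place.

ΔH° = -33.0 kcal

equation 1 × 2 (scale by 2 for the 2 N2O4): (2)·(+2.2) = +4.4 kcal
equation 2 reversed (NH4NO3 must end up as a reactant): +87.4 kcal
equation 3 × 3 (×3 to match 3 HNO3 in the target): (3)·(-41.6) = -124.8 kcal
Combining the equations, ΔH° = (+4.4) + (+87.4) + (-124.8) = -33.0 kcal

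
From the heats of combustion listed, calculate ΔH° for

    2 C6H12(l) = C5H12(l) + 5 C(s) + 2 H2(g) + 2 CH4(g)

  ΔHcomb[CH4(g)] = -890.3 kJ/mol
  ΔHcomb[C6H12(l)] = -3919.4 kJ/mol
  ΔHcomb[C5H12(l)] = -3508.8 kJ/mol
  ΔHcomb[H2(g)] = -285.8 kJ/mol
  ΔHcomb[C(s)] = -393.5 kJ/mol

With combustion enthalpies, reactants minus products:
= [2·(-3919.4)] − [1·(-3508.8) + 5·(-393.5) + 2·(-285.8) + 2·(-890.3)]
= -10.3 kJ/mol

ΔH° = -10.3 kJ/mol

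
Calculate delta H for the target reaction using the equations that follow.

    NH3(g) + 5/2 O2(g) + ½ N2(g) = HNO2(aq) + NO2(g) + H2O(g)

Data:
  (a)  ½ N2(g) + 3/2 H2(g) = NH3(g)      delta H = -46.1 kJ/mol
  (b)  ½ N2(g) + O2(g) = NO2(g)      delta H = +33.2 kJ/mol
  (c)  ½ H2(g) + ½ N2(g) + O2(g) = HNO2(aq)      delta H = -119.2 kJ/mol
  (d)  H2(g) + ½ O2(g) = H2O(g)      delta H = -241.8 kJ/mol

delta H = -281.7 kJ/mol

(a) reversed: +46.1 kJ/mol
(b) as written: +33.2 kJ/mol
(c) as written: -119.2 kJ/mol
(d) as written: -241.8 kJ/mol
delta H = (-1)·(-46.1) + (1)·(+33.2) + (1)·(-119.2) + (1)·(-241.8) = -281.7 kJ/mol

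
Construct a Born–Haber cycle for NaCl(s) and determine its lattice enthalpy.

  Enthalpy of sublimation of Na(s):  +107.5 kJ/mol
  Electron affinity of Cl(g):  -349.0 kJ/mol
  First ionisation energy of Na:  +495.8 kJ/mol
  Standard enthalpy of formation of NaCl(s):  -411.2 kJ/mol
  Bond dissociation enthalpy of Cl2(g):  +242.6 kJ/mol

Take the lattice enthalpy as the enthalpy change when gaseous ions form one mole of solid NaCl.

U = -786.8 kJ/mol

ΔHf° = 1·ΔHsub + 1·(ΣIE) + 1/2·D(Cl2) + 1·EA + U
-411.2 = 1·(+107.5) + 1·(+495.8) + 1/2·(+242.6) + 1·(-349.0) + U
U = -411.2 − (+375.6) = -786.8 kJ/mol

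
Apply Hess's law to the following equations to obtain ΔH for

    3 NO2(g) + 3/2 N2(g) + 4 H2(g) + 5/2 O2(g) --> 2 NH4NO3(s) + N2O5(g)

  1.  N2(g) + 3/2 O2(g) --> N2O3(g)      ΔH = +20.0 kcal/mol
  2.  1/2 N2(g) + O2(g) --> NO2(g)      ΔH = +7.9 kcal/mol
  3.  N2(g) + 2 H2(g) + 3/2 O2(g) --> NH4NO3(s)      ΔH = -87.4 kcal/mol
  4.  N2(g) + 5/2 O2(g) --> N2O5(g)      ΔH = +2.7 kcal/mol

eq. 1: not needed.
eq. 2 reversed and × 3: (-3)·(+7.9) = -23.7 kcal/mol
eq. 3 × 2: (2)·(-87.4) = -174.8 kcal/mol
eq. 4 as written: +2.7 kcal/mol
ΔH = (-23.7) + (-174.8) + (+2.7) = -195.8 kcal/mol

ΔH = -195.8 kcal/mol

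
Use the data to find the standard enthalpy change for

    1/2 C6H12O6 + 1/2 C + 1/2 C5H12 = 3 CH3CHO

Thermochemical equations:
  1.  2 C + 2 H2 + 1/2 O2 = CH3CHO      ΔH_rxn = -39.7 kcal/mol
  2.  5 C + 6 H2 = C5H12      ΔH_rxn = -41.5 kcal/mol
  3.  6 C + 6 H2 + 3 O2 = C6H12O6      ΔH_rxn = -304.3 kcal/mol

ΔH_rxn = 53.8 kcal/mol

eq. 1 × 3: (3)·(-39.7) = -119.1 kcal/mol
eq. 2 reversed and × 1/2: (-1/2)·(-41.5) = +20.75 kcal/mol
eq. 3 reversed and × 1/2: (-1/2)·(-304.3) = +152.15 kcal/mol
ΔH_rxn = (-119.1) + (+20.75) + (+152.15) = 53.8 kcal/mol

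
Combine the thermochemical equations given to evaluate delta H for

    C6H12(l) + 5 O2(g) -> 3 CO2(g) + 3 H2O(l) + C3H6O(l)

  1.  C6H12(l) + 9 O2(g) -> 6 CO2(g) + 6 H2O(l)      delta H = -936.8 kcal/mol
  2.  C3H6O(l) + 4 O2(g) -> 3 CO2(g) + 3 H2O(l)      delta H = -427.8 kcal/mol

eq. 1 as written: -936.8 kcal/mol
eq. 2 reversed: +427.8 kcal/mol
Since enthalpy is a state function, delta H = (-936.8) + (+427.8) = -509.0 kcal/mol

delta H = -509.0 kcal/mol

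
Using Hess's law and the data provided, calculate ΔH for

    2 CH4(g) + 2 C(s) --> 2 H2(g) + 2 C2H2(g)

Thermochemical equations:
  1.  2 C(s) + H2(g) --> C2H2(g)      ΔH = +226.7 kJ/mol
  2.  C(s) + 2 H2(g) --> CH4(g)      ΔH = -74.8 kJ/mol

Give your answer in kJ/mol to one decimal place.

eq. 1 × 2 (scale by 2 for the 2 C2H2(g)): (2)·(+226.7) = +453.4 kJ/mol
eq. 2 reversed and × 2 (reverse to put CH4(g) on the reactant side; ×2 to match 2 CH4(g) in the target): (-2)·(-74.8) = +149.6 kJ/mol
Summing the manipulated equations, ΔH = (+453.4) + (+149.6) = 603.0 kJ/mol

ΔH = 603.0 kJ/mol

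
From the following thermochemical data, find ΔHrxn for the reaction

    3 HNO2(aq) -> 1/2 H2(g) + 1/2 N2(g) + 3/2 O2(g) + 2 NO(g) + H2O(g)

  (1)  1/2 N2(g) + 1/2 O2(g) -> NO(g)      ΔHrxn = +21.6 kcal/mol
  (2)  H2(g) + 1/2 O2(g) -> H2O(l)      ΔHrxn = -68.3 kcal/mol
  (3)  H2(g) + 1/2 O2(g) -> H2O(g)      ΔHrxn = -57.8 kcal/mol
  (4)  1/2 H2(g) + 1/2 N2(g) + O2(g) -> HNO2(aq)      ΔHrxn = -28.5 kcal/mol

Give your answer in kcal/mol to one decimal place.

(1) × 2 (scale by 2 for the 2 NO(g)): (2)·(+21.6) = +43.2 kcal/mol
(2): not needed (H2O(l) appears nowhere else).
(3) as written (H2O(g) already on the product side): -57.8 kcal/mol
(4) reversed and × 3 (HNO2(aq) must end up as a reactant; ×3 to match 3 HNO2(aq) in the target): (-3)·(-28.5) = +85.5 kcal/mol
By Hess's law, ΔHrxn = (+43.2) + (-57.8) + (+85.5) = 70.9 kcal/mol

ΔHrxn = 70.9 kcal/mol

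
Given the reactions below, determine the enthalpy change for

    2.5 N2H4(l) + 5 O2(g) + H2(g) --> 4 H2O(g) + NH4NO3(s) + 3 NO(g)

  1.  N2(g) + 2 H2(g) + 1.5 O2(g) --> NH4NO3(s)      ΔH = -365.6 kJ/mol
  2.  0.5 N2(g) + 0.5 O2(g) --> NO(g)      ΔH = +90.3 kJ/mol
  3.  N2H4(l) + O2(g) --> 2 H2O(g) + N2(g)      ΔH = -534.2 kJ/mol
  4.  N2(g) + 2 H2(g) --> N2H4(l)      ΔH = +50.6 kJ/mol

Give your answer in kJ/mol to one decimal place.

ΔH = -1188.4 kJ/mol

eq. 1 as written (NH4NO3(s) already on the product side): -365.6 kJ/mol
eq. 2 × 3 (×3 to match 3 NO(g) in the target): (3)·(+90.3) = +270.9 kJ/mol
eq. 3 × 2 (scale by 2 for the 4 H2O(g)): (2)·(-534.2) = -1068.4 kJ/mol
eq. 4 reversed and × 1/2: (-1/2)·(+50.6) = -25.3 kJ/mol
ΔH = (1)·(-365.6) + (3)·(+90.3) + (2)·(-534.2) + (-1/2)·(+50.6) = -1188.4 kJ/mol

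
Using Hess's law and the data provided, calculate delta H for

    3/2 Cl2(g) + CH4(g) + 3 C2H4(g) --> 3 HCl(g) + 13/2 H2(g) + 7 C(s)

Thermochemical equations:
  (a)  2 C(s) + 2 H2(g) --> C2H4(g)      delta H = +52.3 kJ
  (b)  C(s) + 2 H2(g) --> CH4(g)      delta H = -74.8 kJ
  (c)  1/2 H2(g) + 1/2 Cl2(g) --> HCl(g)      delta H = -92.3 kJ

(a) reversed and × 3: (-3)·(+52.3) = -156.9 kJ
(b) reversed: +74.8 kJ
(c) × 3: (3)·(-92.3) = -276.9 kJ
By Hess's law, delta H = (-156.9) + (+74.8) + (-276.9) = -359.0 kJ

delta H = -359.0 kJ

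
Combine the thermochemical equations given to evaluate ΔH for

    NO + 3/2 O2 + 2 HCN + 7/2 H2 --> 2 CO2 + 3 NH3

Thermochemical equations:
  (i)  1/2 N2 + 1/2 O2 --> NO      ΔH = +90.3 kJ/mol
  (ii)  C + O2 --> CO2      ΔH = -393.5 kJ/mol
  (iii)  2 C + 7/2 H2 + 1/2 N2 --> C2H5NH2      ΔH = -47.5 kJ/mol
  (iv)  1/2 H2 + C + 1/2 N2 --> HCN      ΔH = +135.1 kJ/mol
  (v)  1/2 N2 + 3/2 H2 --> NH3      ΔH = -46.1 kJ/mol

(i) reversed (NO must end up as a reactant): -90.3 kJ/mol
(ii) × 2 (scale by 2 for the 2 CO2): (2)·(-393.5) = -787.0 kJ/mol
(iii): not needed (C2H5NH2 appears nowhere else).
(iv) reversed and × 2 (HCN must end up as a reactant; ×2 to match 2 HCN in the target): (-2)·(+135.1) = -270.2 kJ/mol
(v) × 3 (scale by 3 for the 3 NH3): (3)·(-46.1) = -138.3 kJ/mol
By Hess's law, ΔH = (-90.3) + (-787.0) + (-270.2) + (-138.3) = -1285.8 kJ/mol

ΔH = -1285.8 kJ/mol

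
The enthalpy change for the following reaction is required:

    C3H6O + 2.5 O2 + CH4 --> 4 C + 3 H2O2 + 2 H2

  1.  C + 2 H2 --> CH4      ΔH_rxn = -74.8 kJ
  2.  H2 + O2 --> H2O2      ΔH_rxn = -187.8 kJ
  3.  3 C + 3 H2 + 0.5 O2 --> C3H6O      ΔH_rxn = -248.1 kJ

ΔH_rxn = -240.5 kJ

eq. 1 reversed: +74.8 kJ
eq. 2 × 3: (3)·(-187.8) = -563.4 kJ
eq. 3 reversed: +248.1 kJ
Combining the equations, ΔH_rxn = (+74.8) + (-563.4) + (+248.1) = -240.5 kJ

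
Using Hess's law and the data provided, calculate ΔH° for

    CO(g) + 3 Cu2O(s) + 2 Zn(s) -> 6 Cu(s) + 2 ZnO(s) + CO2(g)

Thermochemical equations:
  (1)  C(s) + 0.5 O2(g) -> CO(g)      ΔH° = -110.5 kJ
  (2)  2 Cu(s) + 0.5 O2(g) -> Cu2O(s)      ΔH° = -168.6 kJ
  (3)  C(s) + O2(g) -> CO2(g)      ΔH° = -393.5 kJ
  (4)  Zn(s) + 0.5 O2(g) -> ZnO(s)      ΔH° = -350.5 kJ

(1) reversed (CO(g) must end up as a reactant): +110.5 kJ
(2) reversed and × 3 (reverse to put Cu2O(s) on the reactant side; ×3 to match 3 Cu2O(s) in the target): (-3)·(-168.6) = +505.8 kJ
(3) as written (CO2(g) already on the product side): -393.5 kJ
(4) × 2 (scale by 2 for the 2 ZnO(s)): (2)·(-350.5) = -701.0 kJ
Combining the equations, ΔH° = (+110.5) + (+505.8) + (-393.5) + (-701.0) = -478.2 kJ

ΔH° = -478.2 kJ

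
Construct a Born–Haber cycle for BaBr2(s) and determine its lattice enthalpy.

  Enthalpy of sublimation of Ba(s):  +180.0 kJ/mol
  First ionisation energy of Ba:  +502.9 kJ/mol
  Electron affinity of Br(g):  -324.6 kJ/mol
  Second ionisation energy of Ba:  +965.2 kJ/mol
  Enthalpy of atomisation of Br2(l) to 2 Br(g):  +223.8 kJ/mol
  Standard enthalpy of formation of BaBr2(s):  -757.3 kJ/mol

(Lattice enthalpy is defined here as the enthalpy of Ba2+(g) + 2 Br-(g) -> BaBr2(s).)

U = -1980.0 kJ/mol

ΔHf° = 1·ΔHsub + 1·(ΣIE) + 1·D(Br2) + 2·EA + U
-757.3 = 1·(+180.0) + 1·(+1468.1) + 1·(+223.8) + 2·(-324.6) + U
U = -757.3 − (+1222.7) = -1980.0 kJ/mol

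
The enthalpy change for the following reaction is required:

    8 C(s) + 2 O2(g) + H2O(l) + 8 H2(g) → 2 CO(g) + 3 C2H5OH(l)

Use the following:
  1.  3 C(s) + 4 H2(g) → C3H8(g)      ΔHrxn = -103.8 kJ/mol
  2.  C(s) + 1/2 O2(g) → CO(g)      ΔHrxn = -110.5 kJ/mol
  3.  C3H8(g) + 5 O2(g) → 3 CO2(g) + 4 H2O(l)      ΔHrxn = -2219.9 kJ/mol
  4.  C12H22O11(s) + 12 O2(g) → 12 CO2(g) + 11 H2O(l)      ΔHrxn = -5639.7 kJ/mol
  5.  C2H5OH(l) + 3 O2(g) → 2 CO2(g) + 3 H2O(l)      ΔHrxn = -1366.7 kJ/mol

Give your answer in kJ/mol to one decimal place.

eq. 1 × 2: (2)·(-103.8) = -207.6 kJ/mol
eq. 2 × 2: (2)·(-110.5) = -221.0 kJ/mol
eq. 3 × 2: (2)·(-2219.9) = -4439.8 kJ/mol
eq. 4: not needed.
eq. 5 reversed and × 3: (-3)·(-1366.7) = +4100.1 kJ/mol
Summing the manipulated equations, ΔHrxn = (2)·(-103.8) + (2)·(-110.5) + (2)·(-2219.9) + (-3)·(-1366.7) = -768.3 kJ/mol

ΔHrxn = -768.3 kJ/mol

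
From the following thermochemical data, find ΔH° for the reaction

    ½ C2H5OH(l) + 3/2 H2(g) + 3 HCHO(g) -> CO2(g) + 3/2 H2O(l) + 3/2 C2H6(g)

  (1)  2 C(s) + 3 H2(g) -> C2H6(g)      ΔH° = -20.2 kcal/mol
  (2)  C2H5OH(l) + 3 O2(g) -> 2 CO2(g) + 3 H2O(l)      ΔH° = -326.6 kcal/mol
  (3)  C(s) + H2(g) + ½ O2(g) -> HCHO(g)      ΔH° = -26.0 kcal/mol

(1) × 3/2: (3/2)·(-20.2) = -30.3 kcal/mol
(2) × 1/2: (1/2)·(-326.6) = -163.3 kcal/mol
(3) reversed and × 3: (-3)·(-26.0) = +78.0 kcal/mol
Since enthalpy is a state function, ΔH° = (-30.3) + (-163.3) + (+78.0) = -115.6 kcal/mol

ΔH° = -115.6 kcal/mol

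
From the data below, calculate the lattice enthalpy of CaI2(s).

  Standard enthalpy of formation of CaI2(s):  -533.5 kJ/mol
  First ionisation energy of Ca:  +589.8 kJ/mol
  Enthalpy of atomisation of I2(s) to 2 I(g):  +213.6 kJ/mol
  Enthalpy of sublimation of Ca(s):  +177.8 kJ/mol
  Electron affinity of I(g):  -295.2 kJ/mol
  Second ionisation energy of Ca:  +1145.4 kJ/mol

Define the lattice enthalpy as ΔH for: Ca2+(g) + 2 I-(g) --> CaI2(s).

U = -2069.7 kJ/mol

ΔHf° = 1·ΔHsub + 1·(ΣIE) + 1·D(I2) + 2·EA + U
-533.5 = 1·(+177.8) + 1·(+1735.2) + 1·(+213.6) + 2·(-295.2) + U
U = -533.5 − (+1536.2) = -2069.7 kJ/mol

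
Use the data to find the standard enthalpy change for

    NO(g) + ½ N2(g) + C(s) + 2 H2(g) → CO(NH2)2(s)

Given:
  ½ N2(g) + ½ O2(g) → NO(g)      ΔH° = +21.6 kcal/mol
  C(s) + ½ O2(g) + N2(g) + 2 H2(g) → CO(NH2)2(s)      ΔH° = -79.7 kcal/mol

ΔH° = -101.3 kcal/mol

equation 1 reversed: -21.6 kcal/mol
equation 2 as written: -79.7 kcal/mol
Since enthalpy is a state function, ΔH° = (-21.6) + (-79.7) = -101.3 kcal/mol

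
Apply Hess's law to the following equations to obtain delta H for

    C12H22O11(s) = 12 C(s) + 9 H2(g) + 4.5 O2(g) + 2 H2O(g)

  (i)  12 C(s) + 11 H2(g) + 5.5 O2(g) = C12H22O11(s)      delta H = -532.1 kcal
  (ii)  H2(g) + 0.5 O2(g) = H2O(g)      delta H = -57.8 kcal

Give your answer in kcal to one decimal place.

(i) reversed (reverse to put C12H22O11(s) on the reactant side): +532.1 kcal
(ii) × 2 (×2 to match 2 H2O(g) in the target): (2)·(-57.8) = -115.6 kcal
Combining the equations, delta H = (-1)·(-532.1) + (2)·(-57.8) = 416.5 kcal

delta H = 416.5 kcal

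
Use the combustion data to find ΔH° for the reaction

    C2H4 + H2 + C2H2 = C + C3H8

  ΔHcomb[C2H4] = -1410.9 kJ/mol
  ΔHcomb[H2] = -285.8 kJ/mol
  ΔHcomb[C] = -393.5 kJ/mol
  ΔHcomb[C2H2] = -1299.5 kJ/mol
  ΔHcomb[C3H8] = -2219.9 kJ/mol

ΔH° = -382.8 kJ/mol

With combustion enthalpies, reactants minus products:
= [1·(-1410.9) + 1·(-285.8) + 1·(-1299.5)] − [1·(-393.5) + 1·(-2219.9)]
= -382.8 kJ/mol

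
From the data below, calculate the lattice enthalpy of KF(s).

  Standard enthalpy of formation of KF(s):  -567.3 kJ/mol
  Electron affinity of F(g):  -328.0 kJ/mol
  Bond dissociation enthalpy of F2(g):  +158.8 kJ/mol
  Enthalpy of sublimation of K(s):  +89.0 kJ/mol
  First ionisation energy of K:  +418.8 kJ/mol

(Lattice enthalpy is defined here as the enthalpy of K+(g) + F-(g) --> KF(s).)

ΔHf° = 1·ΔHsub + 1·(ΣIE) + 1/2·D(F2) + 1·EA + U
-567.3 = 1·(+89.0) + 1·(+418.8) + 1/2·(+158.8) + 1·(-328.0) + U
U = -567.3 − (+259.2) = -826.5 kJ/mol

U = -826.5 kJ/mol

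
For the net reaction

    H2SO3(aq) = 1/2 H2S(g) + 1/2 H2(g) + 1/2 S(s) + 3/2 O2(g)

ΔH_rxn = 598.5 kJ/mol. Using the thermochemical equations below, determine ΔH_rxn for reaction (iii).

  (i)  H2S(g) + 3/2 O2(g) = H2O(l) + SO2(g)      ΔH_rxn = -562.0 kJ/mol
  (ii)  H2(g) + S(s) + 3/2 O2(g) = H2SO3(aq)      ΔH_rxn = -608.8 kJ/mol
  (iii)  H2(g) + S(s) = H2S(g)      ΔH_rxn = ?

ΔH_rxn = -20.6 kJ/mol

(i): not needed.
(ii) reversed: +608.8 kJ/mol
(iii) × 1/2: contributes 1/2·x
+598.5 = (+608.8) + 1/2·x
x = (+598.5 − (+608.8)) / (1/2) = -20.6 kJ/mol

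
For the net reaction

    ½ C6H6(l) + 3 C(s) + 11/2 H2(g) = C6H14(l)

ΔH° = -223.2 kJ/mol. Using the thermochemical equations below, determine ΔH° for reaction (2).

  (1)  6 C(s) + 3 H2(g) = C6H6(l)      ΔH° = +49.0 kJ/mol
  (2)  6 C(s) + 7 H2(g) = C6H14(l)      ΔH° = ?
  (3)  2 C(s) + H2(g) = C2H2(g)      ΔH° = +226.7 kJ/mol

(1) reversed and × 1/2 (C6H6(l) must end up as a reactant; ×1/2 to match 1/2 C6H6(l) in the target): (-1/2)·(+49.0) = -24.5 kJ/mol
(2) as written (C6H14(l) already on the product side): contributes x
(3): not needed (C2H2(g) appears nowhere else).
-223.2 = (-24.5) + x
x = (-223.2 − (-24.5)) / (1) = -198.7 kJ/mol

ΔH° = -198.7 kJ/mol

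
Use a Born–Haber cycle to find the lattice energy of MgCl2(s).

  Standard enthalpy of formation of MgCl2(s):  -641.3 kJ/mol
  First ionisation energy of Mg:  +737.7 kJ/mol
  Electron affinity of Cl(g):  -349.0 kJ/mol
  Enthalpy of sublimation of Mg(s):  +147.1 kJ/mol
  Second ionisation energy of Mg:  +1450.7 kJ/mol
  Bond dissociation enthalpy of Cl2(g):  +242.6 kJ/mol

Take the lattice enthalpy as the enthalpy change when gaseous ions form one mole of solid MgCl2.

ΔHf° = 1·ΔHsub + 1·(ΣIE) + 1·D(Cl2) + 2·EA + U
-641.3 = 1·(+147.1) + 1·(+2188.4) + 1·(+242.6) + 2·(-349.0) + U
U = -641.3 − (+1880.1) = -2521.4 kJ/mol

U = -2521.4 kJ/mol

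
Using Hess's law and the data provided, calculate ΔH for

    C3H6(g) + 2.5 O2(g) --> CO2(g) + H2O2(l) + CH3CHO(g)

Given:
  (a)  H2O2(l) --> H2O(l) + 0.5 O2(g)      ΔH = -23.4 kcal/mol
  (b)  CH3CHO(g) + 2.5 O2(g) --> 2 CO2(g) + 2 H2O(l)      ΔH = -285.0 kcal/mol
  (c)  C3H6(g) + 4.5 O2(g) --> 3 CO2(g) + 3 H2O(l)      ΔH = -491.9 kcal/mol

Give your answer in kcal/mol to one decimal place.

(a) reversed (reverse to put H2O2(l) on the product side): +23.4 kcal/mol
(b) reversed (CH3CHO(g) must end up as a product): +285.0 kcal/mol
(c) as written (C3H6(g) already on the reactant side): -491.9 kcal/mol
ΔH = (+23.4) + (+285.0) + (-491.9) = -183.5 kcal/mol

ΔH = -183.5 kcal/mol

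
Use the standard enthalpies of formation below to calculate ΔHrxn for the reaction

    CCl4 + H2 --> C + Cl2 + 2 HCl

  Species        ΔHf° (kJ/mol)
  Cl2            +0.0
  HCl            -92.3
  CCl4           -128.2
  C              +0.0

ΔHrxn = -56.4 kJ/mol

Products: 1·(+0.0) + 1·(+0.0) + 2·(-92.3) = -184.6
Reactants: 1·(-128.2) + 1·(+0.0) = -128.2
ΔHrxn = (-184.6) − (-128.2) = -56.4 kJ/mol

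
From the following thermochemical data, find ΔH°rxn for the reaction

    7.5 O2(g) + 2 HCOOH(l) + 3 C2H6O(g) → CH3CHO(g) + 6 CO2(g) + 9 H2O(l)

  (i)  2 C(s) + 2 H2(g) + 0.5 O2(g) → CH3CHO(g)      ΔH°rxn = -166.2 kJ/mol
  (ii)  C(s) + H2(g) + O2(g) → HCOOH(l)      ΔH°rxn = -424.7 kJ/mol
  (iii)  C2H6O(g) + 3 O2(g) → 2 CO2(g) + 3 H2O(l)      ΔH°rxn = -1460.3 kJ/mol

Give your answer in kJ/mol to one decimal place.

ΔH°rxn = -3697.7 kJ/mol

(i) as written: -166.2 kJ/mol
(ii) reversed and × 2: (-2)·(-424.7) = +849.4 kJ/mol
(iii) × 3: (3)·(-1460.3) = -4380.9 kJ/mol
ΔH°rxn = (1)·(-166.2) + (-2)·(-424.7) + (3)·(-1460.3) = -3697.7 kJ/mol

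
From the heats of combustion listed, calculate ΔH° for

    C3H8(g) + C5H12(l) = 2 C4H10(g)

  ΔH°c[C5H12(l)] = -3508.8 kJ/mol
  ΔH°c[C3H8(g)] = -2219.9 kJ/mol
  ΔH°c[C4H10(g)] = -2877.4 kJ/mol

With combustion enthalpies, reactants minus products:
= [1·(-2219.9) + 1·(-3508.8)] − [2·(-2877.4)]
= 26.1 kJ/mol

ΔH° = 26.1 kJ/mol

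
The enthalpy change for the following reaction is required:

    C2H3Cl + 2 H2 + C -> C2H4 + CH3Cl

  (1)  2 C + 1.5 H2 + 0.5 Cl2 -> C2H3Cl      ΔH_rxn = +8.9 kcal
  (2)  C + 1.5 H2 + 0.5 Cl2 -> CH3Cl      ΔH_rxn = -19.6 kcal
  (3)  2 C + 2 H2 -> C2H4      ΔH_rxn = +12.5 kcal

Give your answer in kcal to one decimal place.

(1) reversed: -8.9 kcal
(2) as written: -19.6 kcal
(3) as written: +12.5 kcal
ΔH_rxn = (-1)·(+8.9) + (1)·(-19.6) + (1)·(+12.5) = -16.0 kcal

ΔH_rxn = -16.0 kcal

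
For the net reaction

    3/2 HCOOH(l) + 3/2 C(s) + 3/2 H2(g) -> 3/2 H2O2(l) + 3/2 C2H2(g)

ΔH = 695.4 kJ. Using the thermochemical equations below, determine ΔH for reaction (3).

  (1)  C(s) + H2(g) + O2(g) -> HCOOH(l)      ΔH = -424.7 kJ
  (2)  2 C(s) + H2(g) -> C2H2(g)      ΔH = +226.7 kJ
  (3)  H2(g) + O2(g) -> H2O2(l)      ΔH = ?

ΔH = -187.8 kJ

(1) reversed and × 3/2 (HCOOH(l) must end up as a reactant; scale by 3/2 for the 3/2 HCOOH(l)): (-3/2)·(-424.7) = +637.05 kJ
(2) × 3/2 (scale by 3/2 for the 3/2 C2H2(g)): (3/2)·(+226.7) = +340.05 kJ
(3) × 3/2 (×3/2 to match 3/2 H2O2(l) in the target): contributes 3/2·x
+695.4 = (+637.05) + (+340.05) + 3/2·x
x = (+695.4 − (+977.1)) / (3/2) = -187.8 kJ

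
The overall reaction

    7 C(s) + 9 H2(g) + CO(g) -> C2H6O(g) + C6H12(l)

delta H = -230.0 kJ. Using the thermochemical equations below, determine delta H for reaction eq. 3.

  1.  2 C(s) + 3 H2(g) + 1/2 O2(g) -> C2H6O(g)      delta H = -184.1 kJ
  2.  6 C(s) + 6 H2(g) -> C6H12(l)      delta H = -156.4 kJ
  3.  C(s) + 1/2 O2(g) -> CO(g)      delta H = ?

delta H = -110.5 kJ

eq. 1 as written (C2H6O(g) already on the product side): -184.1 kJ
eq. 2 as written (C6H12(l) already on the product side): -156.4 kJ
eq. 3 reversed (reverse to put CO(g) on the reactant side): contributes −x
-230.0 = (-184.1) + (-156.4) − x
x = (-230.0 − (-340.5)) / (-1) = -110.5 kJ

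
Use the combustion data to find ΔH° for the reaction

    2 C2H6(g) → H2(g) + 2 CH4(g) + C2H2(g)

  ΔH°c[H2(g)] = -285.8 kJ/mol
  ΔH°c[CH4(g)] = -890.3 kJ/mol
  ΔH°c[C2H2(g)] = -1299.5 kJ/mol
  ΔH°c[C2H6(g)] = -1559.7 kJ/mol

With combustion enthalpies, reactants minus products:
= [2·(-1559.7)] − [1·(-285.8) + 2·(-890.3) + 1·(-1299.5)]
= 246.5 kJ/mol

ΔH° = 246.5 kJ/mol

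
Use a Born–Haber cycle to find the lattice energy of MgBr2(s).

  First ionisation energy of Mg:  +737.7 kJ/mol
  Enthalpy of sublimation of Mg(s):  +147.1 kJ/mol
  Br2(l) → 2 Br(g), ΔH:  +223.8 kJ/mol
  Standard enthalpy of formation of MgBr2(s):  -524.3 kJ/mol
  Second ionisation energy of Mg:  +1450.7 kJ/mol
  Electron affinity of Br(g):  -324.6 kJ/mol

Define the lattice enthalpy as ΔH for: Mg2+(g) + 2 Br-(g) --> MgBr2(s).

ΔHf° = 1·ΔHsub + 1·(ΣIE) + 1·D(Br2) + 2·EA + U
-524.3 = 1·(+147.1) + 1·(+2188.4) + 1·(+223.8) + 2·(-324.6) + U
U = -524.3 − (+1910.1) = -2434.4 kJ/mol

U = -2434.4 kJ/mol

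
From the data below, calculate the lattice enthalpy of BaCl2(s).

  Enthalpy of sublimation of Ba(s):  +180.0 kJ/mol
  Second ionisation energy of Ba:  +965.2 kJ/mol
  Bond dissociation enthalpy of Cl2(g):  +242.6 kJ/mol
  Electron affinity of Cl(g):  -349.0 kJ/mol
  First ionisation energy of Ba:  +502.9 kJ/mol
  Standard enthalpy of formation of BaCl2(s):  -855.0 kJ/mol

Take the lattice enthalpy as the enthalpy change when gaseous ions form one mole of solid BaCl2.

ΔHf° = 1·ΔHsub + 1·(ΣIE) + 1·D(Cl2) + 2·EA + U
-855.0 = 1·(+180.0) + 1·(+1468.1) + 1·(+242.6) + 2·(-349.0) + U
U = -855.0 − (+1192.7) = -2047.7 kJ/mol

U = -2047.7 kJ/mol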